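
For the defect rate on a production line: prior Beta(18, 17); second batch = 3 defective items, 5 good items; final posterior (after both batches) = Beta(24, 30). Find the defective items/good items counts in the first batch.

Because Beta–binomial updating is additive in the counts, the combined data contributed (α_post−α_prior, β_post−β_prior) successes and failures.
Total across both batches: 24−18=6 defective items, 30−17=13 good items.
Subtract the second batch: 6−3=3 defective items and 13−5=8 good items.

3 defective items and 8 good items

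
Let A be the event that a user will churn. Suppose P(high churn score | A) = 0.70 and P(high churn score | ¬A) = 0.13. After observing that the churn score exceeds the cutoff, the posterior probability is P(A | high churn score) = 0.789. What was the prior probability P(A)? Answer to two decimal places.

P(A) = 0.41

Bayes' rule in odds form gives O(A|E) = O(A)·[P(E|A)/P(E|¬A)], hence O(A) = O(A|E)/LR.
Posterior odds = 0.789/(1−0.789) = 3.7393. LR = 0.70/0.13 = 5.3846.
Prior odds = 3.7393/5.3846 = 0.6944, so P(A) = 0.6944/(1+0.6944) ≈ 0.41.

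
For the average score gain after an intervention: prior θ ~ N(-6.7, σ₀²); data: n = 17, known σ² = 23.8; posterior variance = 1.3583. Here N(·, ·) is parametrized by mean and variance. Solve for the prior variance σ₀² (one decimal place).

Posterior precision equals prior precision plus data precision: 1/σ_n² = 1/σ₀² + n/σ².
So 1/σ₀² = 1/1.3583 − 17/23.8 = 0.736214 − 0.714286 = 0.021928.
Hence σ₀² = 1/0.021928 ≈ 45.6.

σ₀² = 45.6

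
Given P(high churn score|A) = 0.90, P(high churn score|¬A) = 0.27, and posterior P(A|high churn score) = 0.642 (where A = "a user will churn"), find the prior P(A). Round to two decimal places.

In odds form, posterior odds = prior odds × likelihood ratio, so prior odds = posterior odds ÷ LR.
Posterior odds = 0.642/(1−0.642) = 1.7933. LR = 0.90/0.27 = 3.3333.
Prior odds = 1.7933/3.3333 = 0.5380, so P(A) = 0.5380/(1+0.5380) ≈ 0.35.

P(A) = 0.35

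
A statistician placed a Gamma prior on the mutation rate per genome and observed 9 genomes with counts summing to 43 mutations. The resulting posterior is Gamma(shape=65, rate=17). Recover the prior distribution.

Gamma(shape=22, rate=8)

A Gamma(α, β) prior (rate parametrization) on a Poisson rate with n observations summing to S gives posterior Gamma(α+S, β+n).
So α = 65 − 43 = 22 and β = 17 − 9 = 8.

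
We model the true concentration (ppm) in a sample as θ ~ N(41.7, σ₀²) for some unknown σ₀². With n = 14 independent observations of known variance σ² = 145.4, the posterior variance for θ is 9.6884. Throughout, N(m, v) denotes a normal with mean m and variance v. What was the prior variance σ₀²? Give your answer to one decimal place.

For the Normal–Normal model with known σ², precisions add: τ_n = τ₀ + n/σ².
So 1/σ₀² = 1/9.6884 − 14/145.4 = 0.103216 − 0.096286 = 0.006930.
Hence σ₀² = 1/0.006930 ≈ 144.3.

σ₀² = 144.3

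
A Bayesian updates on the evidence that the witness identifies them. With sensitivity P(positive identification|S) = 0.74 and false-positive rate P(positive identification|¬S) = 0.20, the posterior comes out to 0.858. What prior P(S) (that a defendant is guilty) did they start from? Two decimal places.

In odds form, posterior odds = prior odds × likelihood ratio, so prior odds = posterior odds ÷ LR.
Posterior odds = 0.858/(1−0.858) = 6.0423. LR = 0.74/0.20 = 3.7000.
Prior odds = 6.0423/3.7000 = 1.6331, so P(S) = 1.6331/(1+1.6331) ≈ 0.62.

P(S) = 0.62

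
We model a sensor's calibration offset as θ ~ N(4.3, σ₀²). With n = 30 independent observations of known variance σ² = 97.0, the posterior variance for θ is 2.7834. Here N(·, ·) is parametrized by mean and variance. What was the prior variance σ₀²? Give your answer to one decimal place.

For the Normal–Normal model with known σ², precisions add: τ_n = τ₀ + n/σ².
So 1/σ₀² = 1/2.7834 − 30/97.0 = 0.359273 − 0.309278 = 0.049995.
Hence σ₀² = 1/0.049995 ≈ 20.0.

σ₀² = 20.0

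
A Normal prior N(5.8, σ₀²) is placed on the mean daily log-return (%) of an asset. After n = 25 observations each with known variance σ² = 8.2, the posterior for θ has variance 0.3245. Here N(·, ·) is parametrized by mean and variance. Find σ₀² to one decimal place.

Posterior precision equals prior precision plus data precision: 1/σ_n² = 1/σ₀² + n/σ².
So 1/σ₀² = 1/0.3245 − 25/8.2 = 3.081664 − 3.048780 = 0.032884.
Hence σ₀² = 1/0.032884 ≈ 30.4.

σ₀² = 30.4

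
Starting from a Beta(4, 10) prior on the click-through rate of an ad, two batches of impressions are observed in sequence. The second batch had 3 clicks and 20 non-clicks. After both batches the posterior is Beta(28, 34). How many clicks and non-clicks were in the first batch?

Sequential conjugate updates are equivalent to a single update on the pooled data, so total successes = posterior α − prior α and total failures = posterior β − prior β.
Total across both batches: 28−4=24 clicks, 34−10=24 non-clicks.
Subtract the second batch: 24−3=21 clicks and 24−20=4 non-clicks.

21 clicks and 4 non-clicks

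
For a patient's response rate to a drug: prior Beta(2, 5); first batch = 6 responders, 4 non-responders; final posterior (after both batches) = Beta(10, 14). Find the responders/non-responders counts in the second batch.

Because Beta–binomial updating is additive in the counts, the combined data contributed (α_post−α_prior, β_post−β_prior) successes and failures.
Total across both batches: 10−2=8 responders, 14−5=9 non-responders.
Subtract the first batch: 8−6=2 responders and 9−4=5 non-responders.

2 responders and 5 non-responders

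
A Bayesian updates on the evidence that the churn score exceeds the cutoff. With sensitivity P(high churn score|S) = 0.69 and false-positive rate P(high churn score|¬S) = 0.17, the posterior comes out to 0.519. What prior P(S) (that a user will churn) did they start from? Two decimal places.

Bayes' rule in odds form gives O(S|E) = O(S)·[P(E|S)/P(E|¬S)], hence O(S) = O(S|E)/LR.
Posterior odds = 0.519/(1−0.519) = 1.0790. LR = 0.69/0.17 = 4.0588.
Prior odds = 1.0790/4.0588 = 0.2658, so P(S) = 0.2658/(1+0.2658) ≈ 0.21.

P(S) = 0.21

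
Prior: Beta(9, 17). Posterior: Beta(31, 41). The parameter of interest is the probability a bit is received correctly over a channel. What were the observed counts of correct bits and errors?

22 correct bits and 24 errors

A Beta(a, b) prior with s successes and f failures in binomial data gives a Beta(a+s, b+f) posterior.
So s = 31 − 9 = 22 and f = 41 − 17 = 24.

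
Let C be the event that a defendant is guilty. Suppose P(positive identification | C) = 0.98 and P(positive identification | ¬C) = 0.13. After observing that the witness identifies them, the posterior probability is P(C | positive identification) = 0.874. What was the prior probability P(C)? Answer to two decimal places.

Bayes' rule in odds form gives O(C|E) = O(C)·[P(E|C)/P(E|¬C)], hence O(C) = O(C|E)/LR.
Posterior odds = 0.874/(1−0.874) = 6.9365. LR = 0.98/0.13 = 7.5385.
Prior odds = 6.9365/7.5385 = 0.9201, so P(C) = 0.9201/(1+0.9201) ≈ 0.48.

P(C) = 0.48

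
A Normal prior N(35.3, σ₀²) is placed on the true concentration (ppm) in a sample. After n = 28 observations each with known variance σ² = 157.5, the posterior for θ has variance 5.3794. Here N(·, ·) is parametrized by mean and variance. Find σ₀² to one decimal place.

For the Normal–Normal model with known σ², precisions add: τ_n = τ₀ + n/σ².
So 1/σ₀² = 1/5.3794 − 28/157.5 = 0.185894 − 0.177778 = 0.008116.
Hence σ₀² = 1/0.008116 ≈ 123.2.

σ₀² = 123.2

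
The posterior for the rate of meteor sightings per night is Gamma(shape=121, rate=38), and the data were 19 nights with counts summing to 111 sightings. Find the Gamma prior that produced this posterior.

A Gamma(α, β) prior (rate parametrization) on a Poisson rate with n observations summing to S gives posterior Gamma(α+S, β+n).
So α = 121 − 111 = 10 and β = 38 − 19 = 19.

Gamma(shape=10, rate=19)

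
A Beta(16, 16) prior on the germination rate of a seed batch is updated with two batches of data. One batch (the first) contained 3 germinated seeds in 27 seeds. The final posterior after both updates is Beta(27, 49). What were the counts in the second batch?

Because Beta–binomial updating is additive in the counts, the combined data contributed (α_post−α_prior, β_post−β_prior) successes and failures.
Total across both batches: 27−16=11 germinated seeds, 49−16=33 non-germinating seeds.
Subtract the first batch: 11−3=8 germinated seeds and 33−24=9 non-germinating seeds.

8 germinated seeds and 9 non-germinating seeds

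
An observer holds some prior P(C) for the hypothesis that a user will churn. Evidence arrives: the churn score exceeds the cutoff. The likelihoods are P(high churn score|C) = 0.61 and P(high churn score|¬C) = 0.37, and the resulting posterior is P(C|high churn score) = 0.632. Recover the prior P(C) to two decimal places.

P(C) = 0.51

In odds form, posterior odds = prior odds × likelihood ratio, so prior odds = posterior odds ÷ LR.
Posterior odds = 0.632/(1−0.632) = 1.7174. LR = 0.61/0.37 = 1.6486.
Prior odds = 1.7174/1.6486 = 1.0417, so P(C) = 1.0417/(1+1.0417) ≈ 0.51.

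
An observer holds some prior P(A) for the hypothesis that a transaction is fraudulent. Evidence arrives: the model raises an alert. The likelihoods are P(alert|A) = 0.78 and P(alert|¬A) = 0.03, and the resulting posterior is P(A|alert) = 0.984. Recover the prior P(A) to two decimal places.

P(A) = 0.70

In odds form, posterior odds = prior odds × likelihood ratio, so prior odds = posterior odds ÷ LR.
Posterior odds = 0.984/(1−0.984) = 61.5000. LR = 0.78/0.03 = 26.0000.
Prior odds = 61.5000/26.0000 = 2.3654, so P(A) = 2.3654/(1+2.3654) ≈ 0.70.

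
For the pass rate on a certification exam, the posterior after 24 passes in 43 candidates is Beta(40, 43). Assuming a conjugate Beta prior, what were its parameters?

A Beta(α, β) prior with s successes and f failures in binomial data gives a Beta(α+s, β+f) posterior.
Subtract the data counts: 40−24=16, 43−19=24.

Beta(16, 24)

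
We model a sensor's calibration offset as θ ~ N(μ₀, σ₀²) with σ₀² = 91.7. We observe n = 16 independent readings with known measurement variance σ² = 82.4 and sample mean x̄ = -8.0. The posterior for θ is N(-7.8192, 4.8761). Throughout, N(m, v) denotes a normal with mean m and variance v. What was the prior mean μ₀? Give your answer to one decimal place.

μ₀ = -4.6

The posterior mean is a precision-weighted average: μ_n = (τ₀μ₀ + τ_data·x̄)/(τ₀+τ_data), with τ₀=1/σ₀² and τ_data=n/σ².
Here τ₀ = 1/91.7 = 0.010905 and τ_data = 16/82.4 = 0.194175, so τ_n = 0.205080.
Rearranging for μ₀: μ₀ = (μ_n·τ_n − τ_data·x̄)/τ₀ = (-7.8192·0.205080 − 0.194175·-8.0) / 0.010905 = -0.050162/0.010905 ≈ -4.6.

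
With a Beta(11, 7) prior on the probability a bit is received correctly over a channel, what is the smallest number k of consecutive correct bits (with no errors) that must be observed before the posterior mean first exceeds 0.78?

k = 14

After k correct bits and 0 errors the posterior is Beta(11+k, 7), with mean (11+k)/(11+7+k).
Set (11+k)/(18+k) > 0.78 and solve: k > (0.78·18 − 11)/(1 − 0.78) = 13.818.
The smallest integer exceeding 13.818 is 14.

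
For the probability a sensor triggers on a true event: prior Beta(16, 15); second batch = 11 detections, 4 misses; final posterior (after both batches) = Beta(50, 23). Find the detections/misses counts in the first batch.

Because Beta–binomial updating is additive in the counts, the combined data contributed (α_post−α_prior, β_post−β_prior) successes and failures.
Total across both batches: 50−16=34 detections, 23−15=8 misses.
Subtract the second batch: 34−11=23 detections and 8−4=4 misses.

23 detections and 4 misses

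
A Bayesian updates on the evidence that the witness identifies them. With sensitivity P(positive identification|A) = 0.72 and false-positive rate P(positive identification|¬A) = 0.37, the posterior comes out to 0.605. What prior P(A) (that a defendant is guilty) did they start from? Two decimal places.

Bayes' rule in odds form gives O(A|E) = O(A)·[P(E|A)/P(E|¬A)], hence O(A) = O(A|E)/LR.
Posterior odds = 0.605/(1−0.605) = 1.5316. LR = 0.72/0.37 = 1.9459.
Prior odds = 1.5316/1.9459 = 0.7871, so P(A) = 0.7871/(1+0.7871) ≈ 0.44.

P(A) = 0.44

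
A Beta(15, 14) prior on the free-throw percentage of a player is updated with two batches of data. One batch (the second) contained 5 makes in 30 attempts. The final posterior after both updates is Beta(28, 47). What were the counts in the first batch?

8 makes and 8 misses

Sequential conjugate updates are equivalent to a single update on the pooled data, so total successes = posterior α − prior α and total failures = posterior β − prior β.
Total across both batches: 28−15=13 makes, 47−14=33 misses.
Subtract the second batch: 13−5=8 makes and 33−25=8 misses.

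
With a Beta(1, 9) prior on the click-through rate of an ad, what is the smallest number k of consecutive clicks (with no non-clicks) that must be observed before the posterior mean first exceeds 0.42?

After k clicks and 0 non-clicks the posterior is Beta(1+k, 9), with mean (1+k)/(1+9+k).
Set (1+k)/(10+k) > 0.42 and solve: k > (0.42·10 − 1)/(1 − 0.42) = 5.517.
The smallest integer exceeding 5.517 is 6, and checking k=6: (7)/(16) = 0.4375 > 0.42.

k = 6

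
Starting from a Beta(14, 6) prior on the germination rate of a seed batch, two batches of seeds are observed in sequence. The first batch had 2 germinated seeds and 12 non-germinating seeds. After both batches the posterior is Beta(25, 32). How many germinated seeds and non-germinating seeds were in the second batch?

9 germinated seeds and 14 non-germinating seeds

Sequential conjugate updates are equivalent to a single update on the pooled data, so total successes = posterior α − prior α and total failures = posterior β − prior β.
Total across both batches: 25−14=11 germinated seeds, 32−6=26 non-germinating seeds.
Subtract the first batch: 11−2=9 germinated seeds and 26−12=14 non-germinating seeds.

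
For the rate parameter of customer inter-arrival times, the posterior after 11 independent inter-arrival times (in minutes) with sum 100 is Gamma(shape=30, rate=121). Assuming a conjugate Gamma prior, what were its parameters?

Gamma–exponential conjugacy: posterior shape = α + n, posterior rate = β + Σtᵢ.
So α = 30 − 11 = 19 and β = 121 − 100 = 21.

Gamma(shape=19, rate=21)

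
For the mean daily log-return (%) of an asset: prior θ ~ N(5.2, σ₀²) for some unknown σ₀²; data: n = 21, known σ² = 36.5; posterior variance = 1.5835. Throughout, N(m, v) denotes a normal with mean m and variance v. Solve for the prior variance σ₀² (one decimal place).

σ₀² = 17.8

For the Normal–Normal model with known σ², precisions add: τ_n = τ₀ + n/σ².
So 1/σ₀² = 1/1.5835 − 21/36.5 = 0.631512 − 0.575342 = 0.056170.
Hence σ₀² = 1/0.056170 ≈ 17.8.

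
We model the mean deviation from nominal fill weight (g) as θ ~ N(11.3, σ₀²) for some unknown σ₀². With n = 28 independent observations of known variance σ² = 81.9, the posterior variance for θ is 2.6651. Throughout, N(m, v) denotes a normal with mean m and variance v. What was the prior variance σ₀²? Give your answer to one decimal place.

σ₀² = 30.0

For the Normal–Normal model with known σ², precisions add: τ_n = τ₀ + n/σ².
So 1/σ₀² = 1/2.6651 − 28/81.9 = 0.375220 − 0.341880 = 0.033340.
Hence σ₀² = 1/0.033340 ≈ 30.0.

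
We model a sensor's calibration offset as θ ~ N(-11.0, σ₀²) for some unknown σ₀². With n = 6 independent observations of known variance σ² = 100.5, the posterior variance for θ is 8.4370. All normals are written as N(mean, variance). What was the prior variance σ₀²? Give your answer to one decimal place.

σ₀² = 17.0

Posterior precision equals prior precision plus data precision: 1/σ_n² = 1/σ₀² + n/σ².
So 1/σ₀² = 1/8.4370 − 6/100.5 = 0.118526 − 0.059701 = 0.058825.
Hence σ₀² = 1/0.058825 ≈ 17.0.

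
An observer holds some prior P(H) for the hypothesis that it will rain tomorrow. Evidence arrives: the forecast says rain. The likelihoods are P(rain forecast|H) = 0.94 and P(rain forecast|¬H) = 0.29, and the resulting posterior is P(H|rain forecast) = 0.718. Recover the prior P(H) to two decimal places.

Bayes' rule in odds form gives O(H|E) = O(H)·[P(E|H)/P(E|¬H)], hence O(H) = O(H|E)/LR.
Posterior odds = 0.718/(1−0.718) = 2.5461. LR = 0.94/0.29 = 3.2414.
Prior odds = 2.5461/3.2414 = 0.7855, so P(H) = 0.7855/(1+0.7855) ≈ 0.44.

P(H) = 0.44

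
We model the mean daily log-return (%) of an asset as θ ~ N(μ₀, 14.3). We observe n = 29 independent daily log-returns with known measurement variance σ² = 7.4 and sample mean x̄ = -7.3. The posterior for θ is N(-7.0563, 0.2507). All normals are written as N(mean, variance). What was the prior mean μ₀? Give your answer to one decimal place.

The posterior mean is a precision-weighted average: μ_n = (τ₀μ₀ + τ_data·x̄)/(τ₀+τ_data), with τ₀=1/σ₀² and τ_data=n/σ².
Here τ₀ = 1/14.3 = 0.069930 and τ_data = 29/7.4 = 3.918919, so τ_n = 3.988849.
Rearranging for μ₀: μ₀ = (μ_n·τ_n − τ_data·x̄)/τ₀ = (-7.0563·3.988849 − 3.918919·-7.3) / 0.069930 = 0.461594/0.069930 ≈ 6.6.

μ₀ = 6.6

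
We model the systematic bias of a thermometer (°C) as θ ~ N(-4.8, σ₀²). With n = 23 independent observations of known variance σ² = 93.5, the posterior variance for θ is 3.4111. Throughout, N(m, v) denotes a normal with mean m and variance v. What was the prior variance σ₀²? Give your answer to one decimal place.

σ₀² = 21.2

Posterior precision equals prior precision plus data precision: 1/σ_n² = 1/σ₀² + n/σ².
So 1/σ₀² = 1/3.4111 − 23/93.5 = 0.293161 − 0.245989 = 0.047172.
Hence σ₀² = 1/0.047172 ≈ 21.2.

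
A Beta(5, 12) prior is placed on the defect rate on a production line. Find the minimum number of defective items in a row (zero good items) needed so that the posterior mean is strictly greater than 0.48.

k = 7

After k defective items and 0 good items the posterior is Beta(5+k, 12), with mean (5+k)/(5+12+k).
Set (5+k)/(17+k) > 0.48 and solve: k > (0.48·17 − 5)/(1 − 0.48) = 6.077.
The smallest integer exceeding 6.077 is 7.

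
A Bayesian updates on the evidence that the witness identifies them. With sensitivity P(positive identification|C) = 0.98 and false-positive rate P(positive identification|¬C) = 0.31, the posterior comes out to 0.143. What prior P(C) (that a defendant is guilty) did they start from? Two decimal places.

Bayes' rule in odds form gives O(C|E) = O(C)·[P(E|C)/P(E|¬C)], hence O(C) = O(C|E)/LR.
Posterior odds = 0.143/(1−0.143) = 0.1669. LR = 0.98/0.31 = 3.1613.
Prior odds = 0.1669/3.1613 = 0.0528, so P(C) = 0.0528/(1+0.0528) ≈ 0.05.

P(C) = 0.05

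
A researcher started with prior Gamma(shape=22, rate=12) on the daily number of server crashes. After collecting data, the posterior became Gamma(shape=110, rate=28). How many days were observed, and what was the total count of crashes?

A Gamma(α, β) prior (rate parametrization) on a Poisson rate with n observations summing to S gives posterior Gamma(α+S, β+n).
Matching: Σxᵢ = 110 − 22 = 88 and n = 28 − 12 = 16.

n = 16 days with total 88 crashes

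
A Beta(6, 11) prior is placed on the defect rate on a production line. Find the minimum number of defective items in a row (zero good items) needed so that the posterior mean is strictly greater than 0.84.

After k defective items and 0 good items the posterior is Beta(6+k, 11), with mean (6+k)/(6+11+k).
Set (6+k)/(17+k) > 0.84 and solve: k > (0.84·17 − 6)/(1 − 0.84) = 51.750.
The smallest integer exceeding 51.750 is 52, and checking k=52: (58)/(69) = 0.8406 > 0.84.

k = 52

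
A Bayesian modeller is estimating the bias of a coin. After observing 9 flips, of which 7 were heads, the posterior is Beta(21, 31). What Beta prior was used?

Under Beta–binomial conjugacy the posterior parameters are (a+s, b+f).
Subtract the data counts: 21−7=14, 31−2=29.

Beta(14, 29)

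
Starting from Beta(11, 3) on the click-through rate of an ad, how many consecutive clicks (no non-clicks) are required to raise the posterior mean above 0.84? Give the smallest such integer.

k = 5

After k clicks and 0 non-clicks the posterior is Beta(11+k, 3), with mean (11+k)/(11+3+k).
Set (11+k)/(14+k) > 0.84 and solve: k > (0.84·14 − 11)/(1 − 0.84) = 4.750.
The smallest integer exceeding 4.750 is 5, and checking k=5: (16)/(19) = 0.8421 > 0.84.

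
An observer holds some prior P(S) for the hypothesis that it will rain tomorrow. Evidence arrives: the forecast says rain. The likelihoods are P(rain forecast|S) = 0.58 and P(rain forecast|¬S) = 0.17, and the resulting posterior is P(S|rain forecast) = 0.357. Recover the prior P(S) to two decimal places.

Bayes' rule in odds form gives O(S|E) = O(S)·[P(E|S)/P(E|¬S)], hence O(S) = O(S|E)/LR.
Posterior odds = 0.357/(1−0.357) = 0.5552. LR = 0.58/0.17 = 3.4118.
Prior odds = 0.5552/3.4118 = 0.1627, so P(S) = 0.1627/(1+0.1627) ≈ 0.14.

P(S) = 0.14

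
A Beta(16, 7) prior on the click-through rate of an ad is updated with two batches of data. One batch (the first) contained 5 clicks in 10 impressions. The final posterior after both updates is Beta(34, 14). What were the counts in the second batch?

Because Beta–binomial updating is additive in the counts, the combined data contributed (α_post−α_prior, β_post−β_prior) successes and failures.
Total across both batches: 34−16=18 clicks, 14−7=7 non-clicks.
Subtract the first batch: 18−5=13 clicks and 7−5=2 non-clicks.

13 clicks and 2 non-clicks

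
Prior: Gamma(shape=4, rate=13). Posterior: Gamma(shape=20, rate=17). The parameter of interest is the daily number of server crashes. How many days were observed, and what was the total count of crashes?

n = 4 days with total 16 crashes

A Gamma(α, β) prior (rate parametrization) on a Poisson rate with n observations summing to S gives posterior Gamma(α+S, β+n).
Matching: Σxᵢ = 20 − 4 = 16 and n = 17 − 13 = 4.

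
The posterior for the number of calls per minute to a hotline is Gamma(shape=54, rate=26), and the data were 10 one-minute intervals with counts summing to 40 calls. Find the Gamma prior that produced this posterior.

A Gamma(α, β) prior (rate parametrization) on a Poisson rate with n observations summing to S gives posterior Gamma(α+S, β+n).
So α = 54 − 40 = 14 and β = 26 − 10 = 16.

Gamma(shape=14, rate=16)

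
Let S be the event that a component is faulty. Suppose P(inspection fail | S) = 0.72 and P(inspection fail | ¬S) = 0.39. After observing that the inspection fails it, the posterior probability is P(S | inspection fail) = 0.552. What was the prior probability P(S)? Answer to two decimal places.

P(S) = 0.40

Bayes' rule in odds form gives O(S|E) = O(S)·[P(E|S)/P(E|¬S)], hence O(S) = O(S|E)/LR.
Posterior odds = 0.552/(1−0.552) = 1.2321. LR = 0.72/0.39 = 1.8462.
Prior odds = 1.2321/1.8462 = 0.6674, so P(S) = 0.6674/(1+0.6674) ≈ 0.40.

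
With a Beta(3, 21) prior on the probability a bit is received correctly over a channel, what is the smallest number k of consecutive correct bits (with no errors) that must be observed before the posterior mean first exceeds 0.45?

After k correct bits and 0 errors the posterior is Beta(3+k, 21), with mean (3+k)/(3+21+k).
Set (3+k)/(24+k) > 0.45 and solve: k > (0.45·24 − 3)/(1 − 0.45) = 14.182.
The smallest integer exceeding 14.182 is 15.

k = 15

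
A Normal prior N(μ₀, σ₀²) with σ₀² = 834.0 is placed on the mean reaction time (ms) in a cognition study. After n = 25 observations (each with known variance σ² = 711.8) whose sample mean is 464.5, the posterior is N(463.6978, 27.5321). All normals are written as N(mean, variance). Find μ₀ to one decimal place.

μ₀ = 440.2

The posterior mean is a precision-weighted average: μ_n = (τ₀μ₀ + τ_data·x̄)/(τ₀+τ_data), with τ₀=1/σ₀² and τ_data=n/σ².
Here τ₀ = 1/834.0 = 0.001199 and τ_data = 25/711.8 = 0.035122, so τ_n = 0.036321.
Rearranging for μ₀: μ₀ = (μ_n·τ_n − τ_data·x̄)/τ₀ = (463.6978·0.036321 − 0.035122·464.5) / 0.001199 = 0.527799/0.001199 ≈ 440.2.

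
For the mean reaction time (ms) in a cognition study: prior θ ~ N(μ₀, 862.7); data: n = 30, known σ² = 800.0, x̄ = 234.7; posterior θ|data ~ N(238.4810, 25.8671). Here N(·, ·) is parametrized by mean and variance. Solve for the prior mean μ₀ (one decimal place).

The posterior mean is a precision-weighted average: μ_n = (τ₀μ₀ + τ_data·x̄)/(τ₀+τ_data), with τ₀=1/σ₀² and τ_data=n/σ².
Here τ₀ = 1/862.7 = 0.001159 and τ_data = 30/800.0 = 0.037500, so τ_n = 0.038659.
Rearranging for μ₀: μ₀ = (μ_n·τ_n − τ_data·x̄)/τ₀ = (238.4810·0.038659 − 0.037500·234.7) / 0.001159 = 0.418187/0.001159 ≈ 360.8.

μ₀ = 360.8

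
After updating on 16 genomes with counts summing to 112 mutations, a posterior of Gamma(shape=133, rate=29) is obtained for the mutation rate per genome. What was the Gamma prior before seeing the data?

Gamma(shape=21, rate=13)

Gamma–Poisson conjugacy: posterior shape = α + Σxᵢ, posterior rate = β + n.
So α = 133 − 112 = 21 and β = 29 − 16 = 13.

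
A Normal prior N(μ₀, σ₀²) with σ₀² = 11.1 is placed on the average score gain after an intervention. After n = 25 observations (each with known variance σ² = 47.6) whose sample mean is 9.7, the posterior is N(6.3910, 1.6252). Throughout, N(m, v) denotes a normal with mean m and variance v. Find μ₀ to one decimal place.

μ₀ = -12.9

With known observation variance, the Normal–Normal posterior has precision τ_n = τ₀ + n/σ² and mean μ_n = (τ₀μ₀ + (n/σ²)x̄)/τ_n.
Here τ₀ = 1/11.1 = 0.090090 and τ_data = 25/47.6 = 0.525210, so τ_n = 0.615300.
Rearranging for μ₀: μ₀ = (μ_n·τ_n − τ_data·x̄)/τ₀ = (6.3910·0.615300 − 0.525210·9.7) / 0.090090 = -1.162155/0.090090 ≈ -12.9.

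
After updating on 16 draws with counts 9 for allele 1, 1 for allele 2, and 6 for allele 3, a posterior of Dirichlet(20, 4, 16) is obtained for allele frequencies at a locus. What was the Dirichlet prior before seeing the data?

For a Dirichlet(α) prior with multinomial counts c, the posterior is Dirichlet(α + c) componentwise.
Subtract each count from the matching posterior parameter: 20−9=11, 4−1=3, 16−6=10.

Dirichlet(11, 3, 10)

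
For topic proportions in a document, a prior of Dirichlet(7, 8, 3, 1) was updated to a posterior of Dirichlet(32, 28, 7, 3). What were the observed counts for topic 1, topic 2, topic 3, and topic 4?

For a Dirichlet(α) prior with multinomial counts c, the posterior is Dirichlet(α + c) componentwise.
Counts are posterior − prior componentwise: 32−7=25, 28−8=20, 7−3=4, 3−1=2.

counts (25, 20, 4, 2)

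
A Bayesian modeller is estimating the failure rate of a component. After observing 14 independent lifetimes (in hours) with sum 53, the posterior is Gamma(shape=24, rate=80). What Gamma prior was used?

Gamma–exponential conjugacy: posterior shape = α + n, posterior rate = β + Σtᵢ.
So α = 24 − 14 = 10 and β = 80 − 53 = 27.

Gamma(shape=10, rate=27)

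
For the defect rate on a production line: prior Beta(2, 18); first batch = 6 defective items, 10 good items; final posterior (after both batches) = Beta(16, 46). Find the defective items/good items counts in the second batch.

8 defective items and 18 good items

Sequential conjugate updates are equivalent to a single update on the pooled data, so total successes = posterior α − prior α and total failures = posterior β − prior β.
Total across both batches: 16−2=14 defective items, 46−18=28 good items.
Subtract the first batch: 14−6=8 defective items and 28−10=18 good items.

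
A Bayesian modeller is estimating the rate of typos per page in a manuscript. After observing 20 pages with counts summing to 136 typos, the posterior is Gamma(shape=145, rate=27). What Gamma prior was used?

Gamma(shape=9, rate=7)

A Gamma(α, β) prior (rate parametrization) on a Poisson rate with n observations summing to S gives posterior Gamma(α+S, β+n).
So α = 145 − 136 = 9 and β = 27 − 20 = 7.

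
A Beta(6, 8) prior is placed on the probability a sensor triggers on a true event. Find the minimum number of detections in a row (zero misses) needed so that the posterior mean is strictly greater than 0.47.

k = 2

After k detections and 0 misses the posterior is Beta(6+k, 8), with mean (6+k)/(6+8+k).
Set (6+k)/(14+k) > 0.47 and solve: k > (0.47·14 − 6)/(1 − 0.47) = 1.094.
The smallest integer exceeding 1.094 is 2.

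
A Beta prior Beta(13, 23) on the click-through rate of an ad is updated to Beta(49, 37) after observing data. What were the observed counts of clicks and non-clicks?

Under Beta–binomial conjugacy the posterior parameters are (α+s, β+f).
So s = 49 − 13 = 36 and f = 37 − 23 = 14.

36 clicks and 14 non-clicks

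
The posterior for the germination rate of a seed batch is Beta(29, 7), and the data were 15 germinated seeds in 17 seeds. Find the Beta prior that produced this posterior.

A Beta(α, β) prior with s successes and f failures in binomial data gives a Beta(α+s, β+f) posterior.
So α = 29 − 15 = 14 and β = 7 − 2 = 5.

Beta(14, 5)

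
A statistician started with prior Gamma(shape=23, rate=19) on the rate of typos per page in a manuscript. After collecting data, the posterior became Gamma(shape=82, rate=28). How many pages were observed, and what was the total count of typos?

n = 9 pages with total 59 typos

Gamma–Poisson conjugacy: posterior shape = α + Σxᵢ, posterior rate = β + n.
Matching: Σxᵢ = 82 − 23 = 59 and n = 28 − 19 = 9.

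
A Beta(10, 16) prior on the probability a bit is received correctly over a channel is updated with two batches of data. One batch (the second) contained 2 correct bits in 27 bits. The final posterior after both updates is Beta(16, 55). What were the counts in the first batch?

4 correct bits and 14 errors

Because Beta–binomial updating is additive in the counts, the combined data contributed (α_post−α_prior, β_post−β_prior) successes and failures.
Total across both batches: 16−10=6 correct bits, 55−16=39 errors.
Subtract the second batch: 6−2=4 correct bits and 39−25=14 errors.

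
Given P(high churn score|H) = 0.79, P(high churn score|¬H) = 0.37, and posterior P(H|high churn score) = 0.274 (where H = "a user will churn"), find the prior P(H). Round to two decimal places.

In odds form, posterior odds = prior odds × likelihood ratio, so prior odds = posterior odds ÷ LR.
Posterior odds = 0.274/(1−0.274) = 0.3774. LR = 0.79/0.37 = 2.1351.
Prior odds = 0.3774/2.1351 = 0.1768, so P(H) = 0.1768/(1+0.1768) ≈ 0.15.

P(H) = 0.15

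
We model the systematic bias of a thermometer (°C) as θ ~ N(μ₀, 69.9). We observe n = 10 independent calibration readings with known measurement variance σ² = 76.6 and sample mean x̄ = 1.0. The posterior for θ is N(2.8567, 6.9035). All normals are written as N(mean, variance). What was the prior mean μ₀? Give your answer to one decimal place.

With known observation variance, the Normal–Normal posterior has precision τ_n = τ₀ + n/σ² and mean μ_n = (τ₀μ₀ + (n/σ²)x̄)/τ_n.
Here τ₀ = 1/69.9 = 0.014306 and τ_data = 10/76.6 = 0.130548, so τ_n = 0.144854.
Rearranging for μ₀: μ₀ = (μ_n·τ_n − τ_data·x̄)/τ₀ = (2.8567·0.144854 − 0.130548·1.0) / 0.014306 = 0.283256/0.014306 ≈ 19.8.

μ₀ = 19.8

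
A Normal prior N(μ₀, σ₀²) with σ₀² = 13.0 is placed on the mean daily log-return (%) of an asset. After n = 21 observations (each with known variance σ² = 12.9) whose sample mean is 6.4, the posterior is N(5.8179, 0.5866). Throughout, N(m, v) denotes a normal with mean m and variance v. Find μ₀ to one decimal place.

With known observation variance, the Normal–Normal posterior has precision τ_n = τ₀ + n/σ² and mean μ_n = (τ₀μ₀ + (n/σ²)x̄)/τ_n.
Here τ₀ = 1/13.0 = 0.076923 and τ_data = 21/12.9 = 1.627907, so τ_n = 1.704830.
Rearranging for μ₀: μ₀ = (μ_n·τ_n − τ_data·x̄)/τ₀ = (5.8179·1.704830 − 1.627907·6.4) / 0.076923 = -0.500074/0.076923 ≈ -6.5.

μ₀ = -6.5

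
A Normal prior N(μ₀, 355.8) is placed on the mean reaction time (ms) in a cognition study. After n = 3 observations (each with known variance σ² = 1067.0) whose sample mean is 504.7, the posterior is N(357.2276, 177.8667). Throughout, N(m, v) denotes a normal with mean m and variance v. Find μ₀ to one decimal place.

With known observation variance, the Normal–Normal posterior has precision τ_n = τ₀ + n/σ² and mean μ_n = (τ₀μ₀ + (n/σ²)x̄)/τ_n.
Here τ₀ = 1/355.8 = 0.002811 and τ_data = 3/1067.0 = 0.002812, so τ_n = 0.005623.
Rearranging for μ₀: μ₀ = (μ_n·τ_n − τ_data·x̄)/τ₀ = (357.2276·0.005623 − 0.002812·504.7) / 0.002811 = 0.589474/0.002811 ≈ 209.7.

μ₀ = 209.7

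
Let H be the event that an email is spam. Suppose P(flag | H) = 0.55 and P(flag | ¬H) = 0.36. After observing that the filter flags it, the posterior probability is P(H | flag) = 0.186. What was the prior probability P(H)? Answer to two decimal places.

In odds form, posterior odds = prior odds × likelihood ratio, so prior odds = posterior odds ÷ LR.
Posterior odds = 0.186/(1−0.186) = 0.2285. LR = 0.55/0.36 = 1.5278.
Prior odds = 0.2285/1.5278 = 0.1496, so P(H) = 0.1496/(1+0.1496) ≈ 0.13.

P(H) = 0.13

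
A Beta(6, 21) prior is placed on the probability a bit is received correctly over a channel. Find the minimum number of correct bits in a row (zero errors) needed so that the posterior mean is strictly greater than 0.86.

k = 124

After k correct bits and 0 errors the posterior is Beta(6+k, 21), with mean (6+k)/(6+21+k).
Set (6+k)/(27+k) > 0.86 and solve: k > (0.86·27 − 6)/(1 − 0.86) = 123.000.
The smallest integer exceeding 123.000 is 124.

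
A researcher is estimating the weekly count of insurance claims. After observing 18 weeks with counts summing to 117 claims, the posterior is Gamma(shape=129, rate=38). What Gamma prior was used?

Gamma(shape=12, rate=20)

A Gamma(α, β) prior (rate parametrization) on a Poisson rate with n observations summing to S gives posterior Gamma(α+S, β+n).
So α = 129 − 117 = 12 and β = 38 − 18 = 20.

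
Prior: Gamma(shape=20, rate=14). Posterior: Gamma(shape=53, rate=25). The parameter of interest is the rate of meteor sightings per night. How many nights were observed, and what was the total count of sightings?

n = 11 nights with total 33 sightings

A Gamma(α, β) prior (rate parametrization) on a Poisson rate with n observations summing to S gives posterior Gamma(α+S, β+n).
Matching: Σxᵢ = 53 − 20 = 33 and n = 25 − 14 = 11.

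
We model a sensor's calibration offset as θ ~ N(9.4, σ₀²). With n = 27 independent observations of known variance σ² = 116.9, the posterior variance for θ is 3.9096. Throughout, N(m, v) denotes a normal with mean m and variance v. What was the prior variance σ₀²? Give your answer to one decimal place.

For the Normal–Normal model with known σ², precisions add: τ_n = τ₀ + n/σ².
So 1/σ₀² = 1/3.9096 − 27/116.9 = 0.255781 − 0.230967 = 0.024814.
Hence σ₀² = 1/0.024814 ≈ 40.3.

σ₀² = 40.3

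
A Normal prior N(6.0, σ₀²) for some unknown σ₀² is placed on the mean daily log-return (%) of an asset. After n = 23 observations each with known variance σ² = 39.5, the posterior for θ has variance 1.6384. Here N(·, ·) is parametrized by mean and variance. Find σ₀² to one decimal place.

For the Normal–Normal model with known σ², precisions add: τ_n = τ₀ + n/σ².
So 1/σ₀² = 1/1.6384 − 23/39.5 = 0.610352 − 0.582278 = 0.028074.
Hence σ₀² = 1/0.028074 ≈ 35.6.

σ₀² = 35.6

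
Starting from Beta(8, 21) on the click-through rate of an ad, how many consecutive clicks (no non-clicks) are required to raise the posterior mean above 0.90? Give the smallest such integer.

k = 182

After k clicks and 0 non-clicks the posterior is Beta(8+k, 21), with mean (8+k)/(8+21+k).
Set (8+k)/(29+k) > 0.90 and solve: k > (0.90·29 − 8)/(1 − 0.90) = 181.000.
The smallest integer exceeding 181.000 is 182.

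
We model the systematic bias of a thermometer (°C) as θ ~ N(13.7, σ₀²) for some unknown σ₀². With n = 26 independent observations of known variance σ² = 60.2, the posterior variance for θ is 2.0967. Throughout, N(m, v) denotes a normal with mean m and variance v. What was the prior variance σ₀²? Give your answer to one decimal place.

For the Normal–Normal model with known σ², precisions add: τ_n = τ₀ + n/σ².
So 1/σ₀² = 1/2.0967 − 26/60.2 = 0.476940 − 0.431894 = 0.045046.
Hence σ₀² = 1/0.045046 ≈ 22.2.

σ₀² = 22.2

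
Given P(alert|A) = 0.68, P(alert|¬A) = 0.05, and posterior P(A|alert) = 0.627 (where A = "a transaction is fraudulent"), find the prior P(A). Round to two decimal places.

Bayes' rule in odds form gives O(A|E) = O(A)·[P(E|A)/P(E|¬A)], hence O(A) = O(A|E)/LR.
Posterior odds = 0.627/(1−0.627) = 1.6810. LR = 0.68/0.05 = 13.6000.
Prior odds = 1.6810/13.6000 = 0.1236, so P(A) = 0.1236/(1+0.1236) ≈ 0.11.

P(A) = 0.11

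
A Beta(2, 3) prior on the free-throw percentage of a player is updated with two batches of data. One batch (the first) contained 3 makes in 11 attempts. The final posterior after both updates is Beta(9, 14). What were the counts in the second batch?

Because Beta–binomial updating is additive in the counts, the combined data contributed (α_post−α_prior, β_post−β_prior) successes and failures.
Total across both batches: 9−2=7 makes, 14−3=11 misses.
Subtract the first batch: 7−3=4 makes and 11−8=3 misses.

4 makes and 3 misses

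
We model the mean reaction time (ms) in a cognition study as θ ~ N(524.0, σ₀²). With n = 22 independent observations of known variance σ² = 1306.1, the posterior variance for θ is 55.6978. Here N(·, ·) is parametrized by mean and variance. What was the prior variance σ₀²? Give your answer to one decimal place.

σ₀² = 900.9

For the Normal–Normal model with known σ², precisions add: τ_n = τ₀ + n/σ².
So 1/σ₀² = 1/55.6978 − 22/1306.1 = 0.017954 − 0.016844 = 0.001110.
Hence σ₀² = 1/0.001110 ≈ 900.9.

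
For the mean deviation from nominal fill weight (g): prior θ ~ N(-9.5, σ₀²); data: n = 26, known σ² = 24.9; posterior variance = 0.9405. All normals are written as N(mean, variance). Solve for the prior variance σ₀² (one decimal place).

For the Normal–Normal model with known σ², precisions add: τ_n = τ₀ + n/σ².
So 1/σ₀² = 1/0.9405 − 26/24.9 = 1.063264 − 1.044177 = 0.019087.
Hence σ₀² = 1/0.019087 ≈ 52.4.

σ₀² = 52.4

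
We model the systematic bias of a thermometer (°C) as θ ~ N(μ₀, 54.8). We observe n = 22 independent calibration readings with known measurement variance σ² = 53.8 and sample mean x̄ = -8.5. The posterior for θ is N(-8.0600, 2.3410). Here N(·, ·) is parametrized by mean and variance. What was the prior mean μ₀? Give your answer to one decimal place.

μ₀ = 1.8

The posterior mean is a precision-weighted average: μ_n = (τ₀μ₀ + τ_data·x̄)/(τ₀+τ_data), with τ₀=1/σ₀² and τ_data=n/σ².
Here τ₀ = 1/54.8 = 0.018248 and τ_data = 22/53.8 = 0.408922, so τ_n = 0.427170.
Rearranging for μ₀: μ₀ = (μ_n·τ_n − τ_data·x̄)/τ₀ = (-8.0600·0.427170 − 0.408922·-8.5) / 0.018248 = 0.032847/0.018248 ≈ 1.8.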